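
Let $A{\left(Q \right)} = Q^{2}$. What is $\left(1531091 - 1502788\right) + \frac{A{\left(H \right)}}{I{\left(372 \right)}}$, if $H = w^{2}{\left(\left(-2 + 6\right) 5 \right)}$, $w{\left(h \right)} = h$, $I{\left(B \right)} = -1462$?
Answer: $\frac{20609493}{731} \approx 28194.0$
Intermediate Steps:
$H = 400$ ($H = \left(\left(-2 + 6\right) 5\right)^{2} = \left(4 \cdot 5\right)^{2} = 20^{2} = 400$)
$\left(1531091 - 1502788\right) + \frac{A{\left(H \right)}}{I{\left(372 \right)}} = \left(1531091 - 1502788\right) + \frac{400^{2}}{-1462} = 28303 + 160000 \left(- \frac{1}{1462}\right) = 28303 - \frac{80000}{731} = \frac{20609493}{731}$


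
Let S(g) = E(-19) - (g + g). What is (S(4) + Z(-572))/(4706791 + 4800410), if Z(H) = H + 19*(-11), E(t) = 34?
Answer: -755/9507201 ≈ -7.9414e-5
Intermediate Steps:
S(g) = 34 - 2*g (S(g) = 34 - (g + g) = 34 - 2*g)
Z(H) = -209 + H (Z(H) = H - 209 = -209 + H)
(S(4) + Z(-572))/(4706791 + 4800410) = ((34 - 2*4) + (-209 - 572))/(4706791 + 4800410) = ((34 - 8) - 781)/9507201 = (26 - 781)*(1/9507201) = -755*1/9507201 = -755/9507201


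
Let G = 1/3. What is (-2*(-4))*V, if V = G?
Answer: 8/3 ≈ 2.6667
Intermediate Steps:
G = ⅓ ≈ 0.33333
V = ⅓ ≈ 0.33333
(-2*(-4))*V = -2*(-4)*(⅓) = 8*(⅓) = 8/3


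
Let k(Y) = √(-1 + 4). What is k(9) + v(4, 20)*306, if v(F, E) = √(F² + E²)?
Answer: √3 + 1224*√26 ≈ 6242.9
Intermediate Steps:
k(Y) = √3
v(F, E) = √(E² + F²)
k(9) + v(4, 20)*306 = √3 + √(20² + 4²)*306 = √3 + √(400 + 16)*306 = √3 + √416*306 = √3 + (4*√26)*306 = √3 + 1224*√26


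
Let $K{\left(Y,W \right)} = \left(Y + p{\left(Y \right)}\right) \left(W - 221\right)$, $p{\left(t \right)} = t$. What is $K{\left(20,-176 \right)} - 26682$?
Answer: $-42562$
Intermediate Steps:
$K{\left(Y,W \right)} = 2 Y \left(-221 + W\right)$ ($K{\left(Y,W \right)} = \left(Y + Y\right) \left(W - 221\right) = 2 Y \left(-221 + W\right)$)
$K{\left(20,-176 \right)} - 26682 = 2 \cdot 20 \left(-221 - 176\right) - 26682 = 2 \cdot 20 \left(-397\right) - 26682 = -15880 - 26682 = -42562$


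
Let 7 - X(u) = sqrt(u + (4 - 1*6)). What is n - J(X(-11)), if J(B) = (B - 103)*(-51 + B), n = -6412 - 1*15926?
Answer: -26549 - 140*I*sqrt(13) ≈ -26549.0 - 504.78*I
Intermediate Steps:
X(u) = 7 - sqrt(-2 + u) (X(u) = 7 - sqrt(u + (4 - 1*6)) = 7 - sqrt(u + (4 - 6)) = 7 - sqrt(u - 2) = 7 - sqrt(-2 + u))
n = -22338 (n = -6412 - 15926 = -22338)
J(B) = (-103 + B)*(-51 + B)
n - J(X(-11)) = -22338 - (5253 + (7 - sqrt(-2 - 11))**2 - 154*(7 - sqrt(-2 - 11))) = -22338 - (5253 + (7 - sqrt(-13))**2 - 154*(7 - sqrt(-13))) = -22338 - (5253 + (7 - I*sqrt(13))**2 - 154*(7 - I*sqrt(13))) = -22338 - (5253 + (7 - I*sqrt(13))**2 + (-1078 + 154*I*sqrt(13))) = -22338 - (4175 + (7 - I*sqrt(13))**2 + 154*I*sqrt(13)) = -22338 + (-4175 - (7 - I*sqrt(13))**2 - 154*I*sqrt(13)) = -26513 - (7 - I*sqrt(13))**2 - 154*I*sqrt(13)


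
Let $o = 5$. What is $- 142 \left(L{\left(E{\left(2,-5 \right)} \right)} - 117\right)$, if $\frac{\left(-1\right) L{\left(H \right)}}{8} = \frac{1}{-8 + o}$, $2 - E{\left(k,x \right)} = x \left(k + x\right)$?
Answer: $\frac{48706}{3} \approx 16235.0$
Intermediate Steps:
$E{\left(k,x \right)} = 2 - x \left(k + x\right)$
$L{\left(H \right)} = \frac{8}{3}$ ($L{\left(H \right)} = - \frac{8}{-8 + 5} = - \frac{8}{-3} = \left(-8\right) \left(- \frac{1}{3}\right) = \frac{8}{3}$)
$- 142 \left(L{\left(E{\left(2,-5 \right)} \right)} - 117\right) = - 142 \left(\frac{8}{3} - 117\right) = \left(-142\right) \left(- \frac{343}{3}\right) = \frac{48706}{3}$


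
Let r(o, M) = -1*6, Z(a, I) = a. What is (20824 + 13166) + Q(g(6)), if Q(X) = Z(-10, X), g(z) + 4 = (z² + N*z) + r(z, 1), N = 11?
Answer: 33980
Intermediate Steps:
r(o, M) = -6
g(z) = -10 + z² + 11*z (g(z) = -4 + ((z² + 11*z) - 6) = -4 + (-6 + z² + 11*z) = -10 + z² + 11*z)
Q(X) = -10
(20824 + 13166) + Q(g(6)) = (20824 + 13166) - 10 = 33990 - 10 = 33980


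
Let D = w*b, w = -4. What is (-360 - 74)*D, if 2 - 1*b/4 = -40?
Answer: 291648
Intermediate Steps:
b = 168 (b = 8 - 4*(-40) = 8 + 160 = 168)
D = -672 (D = -4*168 = -672)
(-360 - 74)*D = (-360 - 74)*(-672) = -434*(-672) = 291648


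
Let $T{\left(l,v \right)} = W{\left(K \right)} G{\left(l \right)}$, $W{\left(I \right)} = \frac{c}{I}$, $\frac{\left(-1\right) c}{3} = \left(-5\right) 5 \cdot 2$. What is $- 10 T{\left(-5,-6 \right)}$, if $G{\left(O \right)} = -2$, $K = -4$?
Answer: $-750$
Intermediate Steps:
$c = 150$ ($c = - 3 \left(-5\right) 5 \cdot 2 = - 3 \left(\left(-25\right) 2\right) = \left(-3\right) \left(-50\right) = 150$)
$W{\left(I \right)} = \frac{150}{I}$
$T{\left(l,v \right)} = 75$ ($T{\left(l,v \right)} = \frac{150}{-4} \left(-2\right) = 150 \left(- \frac{1}{4}\right) \left(-2\right) = \left(- \frac{75}{2}\right) \left(-2\right) = 75$)
$- 10 T{\left(-5,-6 \right)} = \left(-10\right) 75 = -750$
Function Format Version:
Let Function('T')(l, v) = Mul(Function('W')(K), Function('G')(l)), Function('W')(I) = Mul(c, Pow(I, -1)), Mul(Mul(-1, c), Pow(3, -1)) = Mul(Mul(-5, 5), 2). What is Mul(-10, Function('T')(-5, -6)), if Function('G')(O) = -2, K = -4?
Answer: -750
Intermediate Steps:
c = 150 (c = Mul(-3, Mul(Mul(-5, 5), 2)) = Mul(-3, Mul(-25, 2)) = Mul(-3, -50) = 150)
Function('W')(I) = Mul(150, Pow(I, -1))
Function('T')(l, v) = 75 (Function('T')(l, v) = Mul(Mul(150, Pow(-4, -1)), -2) = Mul(Mul(150, Rational(-1, 4)), -2) = Mul(Rational(-75, 2), -2) = 75)
Mul(-10, Function('T')(-5, -6)) = Mul(-10, 75) = -750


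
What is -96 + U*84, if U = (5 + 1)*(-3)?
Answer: -1608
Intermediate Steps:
U = -18 (U = 6*(-3) = -18)
-96 + U*84 = -96 - 18*84 = -96 - 1512 = -1608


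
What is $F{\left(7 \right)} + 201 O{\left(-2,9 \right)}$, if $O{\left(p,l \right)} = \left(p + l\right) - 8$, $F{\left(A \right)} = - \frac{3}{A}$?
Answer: $- \frac{1410}{7} \approx -201.43$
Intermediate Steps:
$O{\left(p,l \right)} = -8 + l + p$ ($O{\left(p,l \right)} = \left(l + p\right) - 8 = -8 + l + p$)
$F{\left(7 \right)} + 201 O{\left(-2,9 \right)} = - \frac{3}{7} + 201 \left(-8 + 9 - 2\right) = \left(-3\right) \frac{1}{7} + 201 \left(-1\right) = - \frac{3}{7} - 201 = - \frac{1410}{7}$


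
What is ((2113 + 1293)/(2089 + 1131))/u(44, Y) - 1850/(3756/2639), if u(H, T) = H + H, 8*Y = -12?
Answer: -172924153883/133037520 ≈ -1299.8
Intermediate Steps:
Y = -3/2 (Y = (⅛)*(-12) = -3/2 ≈ -1.5000)
u(H, T) = 2*H
((2113 + 1293)/(2089 + 1131))/u(44, Y) - 1850/(3756/2639) = ((2113 + 1293)/(2089 + 1131))/((2*44)) - 1850/(3756/2639) = (3406/3220)/88 - 1850/(3756*(1/2639)) = (3406*(1/3220))*(1/88) - 1850/3756/2639 = (1703/1610)*(1/88) - 1850*2639/3756 = 1703/141680 - 2441075/1878 = -172924153883/133037520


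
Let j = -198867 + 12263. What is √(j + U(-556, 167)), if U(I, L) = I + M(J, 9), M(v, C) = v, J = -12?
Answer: 2*I*√46793 ≈ 432.63*I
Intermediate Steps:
j = -186604
U(I, L) = -12 + I (U(I, L) = I - 12 = -12 + I)
√(j + U(-556, 167)) = √(-186604 + (-12 - 556)) = √(-186604 - 568) = √(-187172) = 2*I*√46793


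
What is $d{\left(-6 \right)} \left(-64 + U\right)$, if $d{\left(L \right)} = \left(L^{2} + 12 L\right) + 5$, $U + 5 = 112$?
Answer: $-1333$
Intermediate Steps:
$U = 107$ ($U = -5 + 112 = 107$)
$d{\left(L \right)} = 5 + L^{2} + 12 L$
$d{\left(-6 \right)} \left(-64 + U\right) = \left(5 + \left(-6\right)^{2} + 12 \left(-6\right)\right) \left(-64 + 107\right) = \left(5 + 36 - 72\right) 43 = \left(-31\right) 43 = -1333$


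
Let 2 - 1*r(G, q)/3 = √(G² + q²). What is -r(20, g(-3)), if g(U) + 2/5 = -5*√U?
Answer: -6 + 3*√(8129 + 100*I*√3)/5 ≈ 48.1 + 0.57629*I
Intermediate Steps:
g(U) = -⅖ - 5*√U
r(G, q) = 6 - 3*√(G² + q²)
-r(20, g(-3)) = -(6 - 3*√(20² + (-⅖ - 5*I*√3)²)) = -(6 - 3*√(400 + (-⅖ - 5*I*√3)²)) = -6 + 3*√(400 + (-⅖ - 5*I*√3)²)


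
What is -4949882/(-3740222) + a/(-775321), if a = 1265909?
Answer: -448516614838/1449936330631 ≈ -0.30934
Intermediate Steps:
-4949882/(-3740222) + a/(-775321) = -4949882/(-3740222) + 1265909/(-775321) = -4949882*(-1/3740222) + 1265909*(-1/775321) = 2474941/1870111 - 1265909/775321 = -448516614838/1449936330631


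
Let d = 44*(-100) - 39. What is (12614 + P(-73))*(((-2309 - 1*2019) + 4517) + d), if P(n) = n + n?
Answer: -52989000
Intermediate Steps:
P(n) = 2*n
d = -4439 (d = -4400 - 39 = -4439)
(12614 + P(-73))*(((-2309 - 1*2019) + 4517) + d) = (12614 + 2*(-73))*(((-2309 - 1*2019) + 4517) - 4439) = (12614 - 146)*(((-2309 - 2019) + 4517) - 4439) = 12468*((-4328 + 4517) - 4439) = 12468*(189 - 4439) = 12468*(-4250) = -52989000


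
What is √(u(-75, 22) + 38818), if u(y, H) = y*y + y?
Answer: 4*√2773 ≈ 210.64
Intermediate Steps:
u(y, H) = y + y² (u(y, H) = y² + y = y + y²)
√(u(-75, 22) + 38818) = √(-75*(1 - 75) + 38818) = √(-75*(-74) + 38818) = √(5550 + 38818) = √44368 = 4*√2773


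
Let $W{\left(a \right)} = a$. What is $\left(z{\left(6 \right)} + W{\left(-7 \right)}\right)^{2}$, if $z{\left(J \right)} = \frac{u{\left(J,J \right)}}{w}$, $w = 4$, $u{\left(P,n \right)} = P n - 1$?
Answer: $\frac{49}{16} \approx 3.0625$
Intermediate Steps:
$u{\left(P,n \right)} = -1 + P n$
$z{\left(J \right)} = - \frac{1}{4} + \frac{J^{2}}{4}$ ($z{\left(J \right)} = \frac{-1 + J J}{4} = \left(-1 + J^{2}\right) \frac{1}{4} = - \frac{1}{4} + \frac{J^{2}}{4}$)
$\left(z{\left(6 \right)} + W{\left(-7 \right)}\right)^{2} = \left(\left(- \frac{1}{4} + \frac{6^{2}}{4}\right) - 7\right)^{2} = \left(\left(- \frac{1}{4} + \frac{1}{4} \cdot 36\right) - 7\right)^{2} = \left(\left(- \frac{1}{4} + 9\right) - 7\right)^{2} = \left(\frac{35}{4} - 7\right)^{2} = \left(\frac{7}{4}\right)^{2} = \frac{49}{16}$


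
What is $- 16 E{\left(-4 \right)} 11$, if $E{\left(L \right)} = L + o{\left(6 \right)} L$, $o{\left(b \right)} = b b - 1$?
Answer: $25344$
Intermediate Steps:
$o{\left(b \right)} = -1 + b^{2}$ ($o{\left(b \right)} = b^{2} - 1 = -1 + b^{2}$)
$E{\left(L \right)} = 36 L$ ($E{\left(L \right)} = L + \left(-1 + 6^{2}\right) L = L + \left(-1 + 36\right) L = L + 35 L = 36 L$)
$- 16 E{\left(-4 \right)} 11 = - 16 \cdot 36 \left(-4\right) 11 = \left(-16\right) \left(-144\right) 11 = 2304 \cdot 11 = 25344$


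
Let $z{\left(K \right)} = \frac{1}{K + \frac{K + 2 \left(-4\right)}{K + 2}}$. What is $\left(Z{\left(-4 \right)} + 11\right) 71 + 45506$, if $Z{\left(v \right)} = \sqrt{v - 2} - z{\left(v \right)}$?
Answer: $\frac{92503}{2} + 71 i \sqrt{6} \approx 46252.0 + 173.91 i$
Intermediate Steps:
$z{\left(K \right)} = \frac{1}{K + \frac{-8 + K}{2 + K}}$ ($z{\left(K \right)} = \frac{1}{K + \frac{K - 8}{2 + K}} = \frac{1}{K + \frac{-8 + K}{2 + K}}$)
$Z{\left(v \right)} = \sqrt{-2 + v} - \frac{2 + v}{-8 + v^{2} + 3 v}$ ($Z{\left(v \right)} = \sqrt{v - 2} - \frac{2 + v}{-8 + v^{2} + 3 v} = \sqrt{-2 + v} - \frac{2 + v}{-8 + v^{2} + 3 v}$)
$\left(Z{\left(-4 \right)} + 11\right) 71 + 45506 = \left(\frac{-2 - -4 + \sqrt{-2 - 4} \left(-8 + \left(-4\right)^{2} + 3 \left(-4\right)\right)}{-8 + \left(-4\right)^{2} + 3 \left(-4\right)} + 11\right) 71 + 45506 = \left(\frac{-2 + 4 + \sqrt{-6} \left(-8 + 16 - 12\right)}{-8 + 16 - 12} + 11\right) 71 + 45506 = \left(\frac{-2 + 4 + i \sqrt{6} \left(-4\right)}{-4} + 11\right) 71 + 45506 = \left(- \frac{-2 + 4 - 4 i \sqrt{6}}{4} + 11\right) 71 + 45506 = \left(- \frac{2 - 4 i \sqrt{6}}{4} + 11\right) 71 + 45506 = \left(\left(- \frac{1}{2} + i \sqrt{6}\right) + 11\right) 71 + 45506 = \left(\frac{21}{2} + i \sqrt{6}\right) 71 + 45506 = \left(\frac{1491}{2} + 71 i \sqrt{6}\right) + 45506 = \frac{92503}{2} + 71 i \sqrt{6}$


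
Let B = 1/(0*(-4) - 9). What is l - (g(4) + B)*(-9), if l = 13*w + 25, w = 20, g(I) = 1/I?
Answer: 1145/4 ≈ 286.25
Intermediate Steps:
B = -⅑ (B = 1/(0 - 9) = 1/(-9) = -⅑ ≈ -0.11111)
l = 285 (l = 13*20 + 25 = 260 + 25 = 285)
l - (g(4) + B)*(-9) = 285 - (1/4 - ⅑)*(-9) = 285 - (¼ - ⅑)*(-9) = 285 - 5*(-9)/36 = 285 - 1*(-5/4) = 285 + 5/4 = 1145/4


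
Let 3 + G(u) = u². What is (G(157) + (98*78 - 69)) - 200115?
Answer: -167894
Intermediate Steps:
G(u) = -3 + u²
(G(157) + (98*78 - 69)) - 200115 = ((-3 + 157²) + (98*78 - 69)) - 200115 = ((-3 + 24649) + (7644 - 69)) - 200115 = (24646 + 7575) - 200115 = 32221 - 200115 = -167894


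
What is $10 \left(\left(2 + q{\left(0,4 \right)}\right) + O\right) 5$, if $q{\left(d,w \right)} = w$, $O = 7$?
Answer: $650$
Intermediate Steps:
$10 \left(\left(2 + q{\left(0,4 \right)}\right) + O\right) 5 = 10 \left(\left(2 + 4\right) + 7\right) 5 = 10 \left(6 + 7\right) 5 = 10 \cdot 13 \cdot 5 = 130 \cdot 5 = 650$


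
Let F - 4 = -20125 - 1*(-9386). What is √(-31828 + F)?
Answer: I*√42563 ≈ 206.31*I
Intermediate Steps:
F = -10735 (F = 4 + (-20125 - 1*(-9386)) = 4 + (-20125 + 9386) = 4 - 10739 = -10735)
√(-31828 + F) = √(-31828 - 10735) = √(-42563) = I*√42563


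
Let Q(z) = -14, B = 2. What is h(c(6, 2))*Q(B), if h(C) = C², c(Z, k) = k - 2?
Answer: 0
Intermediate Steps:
c(Z, k) = -2 + k
h(c(6, 2))*Q(B) = (-2 + 2)²*(-14) = 0²*(-14) = 0*(-14) = 0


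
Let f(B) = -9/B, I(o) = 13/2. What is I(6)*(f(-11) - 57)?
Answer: -4017/11 ≈ -365.18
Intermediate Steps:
I(o) = 13/2 (I(o) = 13*(1/2) = 13/2)
I(6)*(f(-11) - 57) = 13*(-9/(-11) - 57)/2 = 13*(-9*(-1/11) - 57)/2 = 13*(9/11 - 57)/2 = (13/2)*(-618/11) = -4017/11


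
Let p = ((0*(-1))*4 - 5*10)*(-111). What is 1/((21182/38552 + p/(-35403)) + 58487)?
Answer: 227476076/13304482580803 ≈ 1.7098e-5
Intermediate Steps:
p = 5550 (p = (0*4 - 50)*(-111) = (0 - 50)*(-111) = -50*(-111) = 5550)
1/((21182/38552 + p/(-35403)) + 58487) = 1/((21182/38552 + 5550/(-35403)) + 58487) = 1/((21182*(1/38552) + 5550*(-1/35403)) + 58487) = 1/((10591/19276 - 1850/11801) + 58487) = 1/(89323791/227476076 + 58487) = 1/(13304482580803/227476076) = 227476076/13304482580803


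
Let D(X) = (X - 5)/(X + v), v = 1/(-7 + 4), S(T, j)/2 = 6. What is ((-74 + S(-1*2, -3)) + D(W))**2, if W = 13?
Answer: 1359556/361 ≈ 3766.1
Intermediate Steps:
S(T, j) = 12 (S(T, j) = 2*6 = 12)
v = -1/3 (v = 1/(-3) = -1/3 ≈ -0.33333)
D(X) = (-5 + X)/(-1/3 + X) (D(X) = (X - 5)/(X - 1/3) = (-5 + X)/(-1/3 + X))
((-74 + S(-1*2, -3)) + D(W))**2 = ((-74 + 12) + 3*(-5 + 13)/(-1 + 3*13))**2 = (-62 + 3*8/(-1 + 39))**2 = (-62 + 3*8/38)**2 = (-62 + 3*(1/38)*8)**2 = (-62 + 12/19)**2 = (-1166/19)**2 = 1359556/361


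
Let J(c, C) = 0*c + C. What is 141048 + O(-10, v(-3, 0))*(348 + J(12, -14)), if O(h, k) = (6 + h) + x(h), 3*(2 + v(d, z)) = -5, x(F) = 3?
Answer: 140714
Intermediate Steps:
v(d, z) = -11/3 (v(d, z) = -2 + (⅓)*(-5) = -2 - 5/3 = -11/3)
J(c, C) = C (J(c, C) = 0 + C = C)
O(h, k) = 9 + h (O(h, k) = (6 + h) + 3 = 9 + h)
141048 + O(-10, v(-3, 0))*(348 + J(12, -14)) = 141048 + (9 - 10)*(348 - 14) = 141048 - 1*334 = 141048 - 334 = 140714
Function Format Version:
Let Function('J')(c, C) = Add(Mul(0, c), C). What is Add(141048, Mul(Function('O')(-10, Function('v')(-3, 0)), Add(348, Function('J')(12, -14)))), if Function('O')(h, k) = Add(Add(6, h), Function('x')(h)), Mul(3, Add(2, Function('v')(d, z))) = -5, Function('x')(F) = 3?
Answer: 140714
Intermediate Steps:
Function('v')(d, z) = Rational(-11, 3) (Function('v')(d, z) = Add(-2, Mul(Rational(1, 3), -5)) = Add(-2, Rational(-5, 3)) = Rational(-11, 3))
Function('J')(c, C) = C (Function('J')(c, C) = Add(0, C) = C)
Function('O')(h, k) = Add(9, h) (Function('O')(h, k) = Add(Add(6, h), 3) = Add(9, h))
Add(141048, Mul(Function('O')(-10, Function('v')(-3, 0)), Add(348, Function('J')(12, -14)))) = Add(141048, Mul(Add(9, -10), Add(348, -14))) = Add(141048, Mul(-1, 334)) = Add(141048, -334) = 140714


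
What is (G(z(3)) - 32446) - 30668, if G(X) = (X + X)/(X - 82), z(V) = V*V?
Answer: -4607340/73 ≈ -63114.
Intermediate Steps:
z(V) = V²
G(X) = 2*X/(-82 + X) (G(X) = (2*X)/(-82 + X) = 2*X/(-82 + X))
(G(z(3)) - 32446) - 30668 = (2*3²/(-82 + 3²) - 32446) - 30668 = (2*9/(-82 + 9) - 32446) - 30668 = (2*9/(-73) - 32446) - 30668 = (2*9*(-1/73) - 32446) - 30668 = (-18/73 - 32446) - 30668 = -2368576/73 - 30668 = -4607340/73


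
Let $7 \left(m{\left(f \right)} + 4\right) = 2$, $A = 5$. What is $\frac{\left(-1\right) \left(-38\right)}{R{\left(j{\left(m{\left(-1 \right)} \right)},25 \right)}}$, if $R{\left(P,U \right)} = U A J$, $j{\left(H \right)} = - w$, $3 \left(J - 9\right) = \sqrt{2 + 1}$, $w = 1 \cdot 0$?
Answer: $\frac{513}{15125} - \frac{19 \sqrt{3}}{15125} \approx 0.031742$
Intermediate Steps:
$m{\left(f \right)} = - \frac{26}{7}$ ($m{\left(f \right)} = -4 + \frac{1}{7} \cdot 2 = -4 + \frac{2}{7} = - \frac{26}{7}$)
$w = 0$
$J = 9 + \frac{\sqrt{3}}{3}$ ($J = 9 + \frac{\sqrt{2 + 1}}{3} = 9 + \frac{\sqrt{3}}{3} \approx 9.5773$)
$j{\left(H \right)} = 0$ ($j{\left(H \right)} = \left(-1\right) 0 = 0$)
$R{\left(P,U \right)} = 5 U \left(9 + \frac{\sqrt{3}}{3}\right)$ ($R{\left(P,U \right)} = U 5 \left(9 + \frac{\sqrt{3}}{3}\right) = 5 U \left(9 + \frac{\sqrt{3}}{3}\right)$)
$\frac{\left(-1\right) \left(-38\right)}{R{\left(j{\left(m{\left(-1 \right)} \right)},25 \right)}} = \frac{\left(-1\right) \left(-38\right)}{\frac{5}{3} \cdot 25 \left(27 + \sqrt{3}\right)} = \frac{38}{1125 + \frac{125 \sqrt{3}}{3}}$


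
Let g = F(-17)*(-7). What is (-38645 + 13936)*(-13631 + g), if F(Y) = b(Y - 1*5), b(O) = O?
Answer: 333003193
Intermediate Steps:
F(Y) = -5 + Y (F(Y) = Y - 1*5 = Y - 5 = -5 + Y)
g = 154 (g = (-5 - 17)*(-7) = -22*(-7) = 154)
(-38645 + 13936)*(-13631 + g) = (-38645 + 13936)*(-13631 + 154) = -24709*(-13477) = 333003193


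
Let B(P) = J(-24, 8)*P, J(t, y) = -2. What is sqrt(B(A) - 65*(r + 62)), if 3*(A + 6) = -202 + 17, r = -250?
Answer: sqrt(111198)/3 ≈ 111.15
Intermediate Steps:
A = -203/3 (A = -6 + (-202 + 17)/3 = -6 + (1/3)*(-185) = -6 - 185/3 = -203/3 ≈ -67.667)
B(P) = -2*P
sqrt(B(A) - 65*(r + 62)) = sqrt(-2*(-203/3) - 65*(-250 + 62)) = sqrt(406/3 - 65*(-188)) = sqrt(406/3 + 12220) = sqrt(37066/3) = sqrt(111198)/3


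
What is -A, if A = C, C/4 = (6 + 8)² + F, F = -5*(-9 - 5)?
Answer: -1064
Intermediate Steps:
F = 70 (F = -5*(-14) = 70)
C = 1064 (C = 4*((6 + 8)² + 70) = 4*(14² + 70) = 4*(196 + 70) = 4*266 = 1064)
A = 1064
-A = -1*1064 = -1064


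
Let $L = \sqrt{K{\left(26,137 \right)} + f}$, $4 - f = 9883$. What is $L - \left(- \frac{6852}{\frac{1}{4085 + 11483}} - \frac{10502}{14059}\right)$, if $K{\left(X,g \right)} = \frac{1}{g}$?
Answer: $\frac{1499700758726}{14059} + \frac{i \sqrt{185418814}}{137} \approx 1.0667 \cdot 10^{8} + 99.393 i$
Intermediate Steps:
$f = -9879$ ($f = 4 - 9883 = -9879$)
$L = \frac{i \sqrt{185418814}}{137}$ ($L = \sqrt{\frac{1}{137} - 9879} = \sqrt{- \frac{1353422}{137}} = \frac{i \sqrt{185418814}}{137} \approx 99.393 i$)
$L - \left(- \frac{6852}{\frac{1}{4085 + 11483}} - \frac{10502}{14059}\right) = \frac{i \sqrt{185418814}}{137} - \left(- \frac{6852}{\frac{1}{4085 + 11483}} - \frac{10502}{14059}\right) = \frac{i \sqrt{185418814}}{137} - \left(- \frac{6852}{\frac{1}{15568}} - \frac{10502}{14059}\right) = \frac{i \sqrt{185418814}}{137} - \left(- 6852 \frac{1}{\frac{1}{15568}} - \frac{10502}{14059}\right) = \frac{i \sqrt{185418814}}{137} - \left(\left(-6852\right) 15568 - \frac{10502}{14059}\right) = \frac{i \sqrt{185418814}}{137} - \left(-106671936 - \frac{10502}{14059}\right) = \frac{i \sqrt{185418814}}{137} - - \frac{1499700758726}{14059} = \frac{i \sqrt{185418814}}{137} + \frac{1499700758726}{14059} = \frac{1499700758726}{14059} + \frac{i \sqrt{185418814}}{137}$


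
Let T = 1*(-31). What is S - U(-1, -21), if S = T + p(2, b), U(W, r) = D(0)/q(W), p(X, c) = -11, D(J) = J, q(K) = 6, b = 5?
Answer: -42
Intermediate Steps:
T = -31
U(W, r) = 0 (U(W, r) = 0/6 = 0*(1/6) = 0)
S = -42 (S = -31 - 11 = -42)
S - U(-1, -21) = -42 - 1*0 = -42 + 0 = -42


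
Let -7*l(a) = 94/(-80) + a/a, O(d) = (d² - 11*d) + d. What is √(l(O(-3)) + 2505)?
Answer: √1002010/20 ≈ 50.050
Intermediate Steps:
O(d) = d² - 10*d
l(a) = 1/40 (l(a) = -(94/(-80) + a/a)/7 = -(94*(-1/80) + 1)/7 = -(-47/40 + 1)/7 = -⅐*(-7/40) = 1/40)
√(l(O(-3)) + 2505) = √(1/40 + 2505) = √(100201/40) = √1002010/20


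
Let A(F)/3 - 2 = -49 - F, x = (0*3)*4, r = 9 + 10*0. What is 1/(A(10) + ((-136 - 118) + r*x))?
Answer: -1/425 ≈ -0.0023529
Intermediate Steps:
r = 9 (r = 9 + 0 = 9)
x = 0 (x = 0*4 = 0)
A(F) = -141 - 3*F (A(F) = 6 + 3*(-49 - F) = 6 + (-147 - 3*F) = -141 - 3*F)
1/(A(10) + ((-136 - 118) + r*x)) = 1/((-141 - 3*10) + ((-136 - 118) + 9*0)) = 1/((-141 - 30) + (-254 + 0)) = 1/(-171 - 254) = 1/(-425) = -1/425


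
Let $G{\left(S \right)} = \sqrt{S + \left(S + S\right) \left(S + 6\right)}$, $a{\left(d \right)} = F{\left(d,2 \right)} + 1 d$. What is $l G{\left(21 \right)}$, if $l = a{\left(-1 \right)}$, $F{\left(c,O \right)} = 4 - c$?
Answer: $4 \sqrt{1155} \approx 135.94$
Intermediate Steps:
$a{\left(d \right)} = 4$ ($a{\left(d \right)} = \left(4 - d\right) + 1 d = \left(4 - d\right) + d = 4$)
$l = 4$
$G{\left(S \right)} = \sqrt{S + 2 S \left(6 + S\right)}$
$l G{\left(21 \right)} = 4 \sqrt{21 \left(13 + 2 \cdot 21\right)} = 4 \sqrt{21 \left(13 + 42\right)} = 4 \sqrt{21 \cdot 55} = 4 \sqrt{1155}$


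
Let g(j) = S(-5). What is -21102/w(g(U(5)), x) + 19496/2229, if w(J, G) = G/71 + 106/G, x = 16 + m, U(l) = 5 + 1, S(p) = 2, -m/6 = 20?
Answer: 6438408576/757117 ≈ 8503.8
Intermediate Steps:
m = -120 (m = -6*20 = -120)
U(l) = 6
g(j) = 2
x = -104 (x = 16 - 120 = -104)
w(J, G) = 106/G + G/71 (w(J, G) = G*(1/71) + 106/G = G/71 + 106/G = 106/G + G/71)
-21102/w(g(U(5)), x) + 19496/2229 = -21102/(106/(-104) + (1/71)*(-104)) + 19496/2229 = -21102/(106*(-1/104) - 104/71) + 19496*(1/2229) = -21102/(-53/52 - 104/71) + 19496/2229 = -21102/(-9171/3692) + 19496/2229 = -21102*(-3692/9171) + 19496/2229 = 25969528/3057 + 19496/2229 = 6438408576/757117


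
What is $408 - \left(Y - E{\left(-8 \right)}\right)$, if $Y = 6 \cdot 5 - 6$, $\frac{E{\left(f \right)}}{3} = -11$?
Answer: $351$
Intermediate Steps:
$E{\left(f \right)} = -33$ ($E{\left(f \right)} = 3 \left(-11\right) = -33$)
$Y = 24$ ($Y = 30 - 6 = 24$)
$408 - \left(Y - E{\left(-8 \right)}\right) = 408 - 57 = 351$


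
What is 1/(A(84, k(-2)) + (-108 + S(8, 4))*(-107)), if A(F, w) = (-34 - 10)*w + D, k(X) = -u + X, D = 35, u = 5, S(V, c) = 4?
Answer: 1/11471 ≈ 8.7176e-5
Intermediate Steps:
k(X) = -5 + X (k(X) = -1*5 + X = -5 + X)
A(F, w) = 35 - 44*w (A(F, w) = (-34 - 10)*w + 35 = -44*w + 35 = 35 - 44*w)
1/(A(84, k(-2)) + (-108 + S(8, 4))*(-107)) = 1/((35 - 44*(-5 - 2)) + (-108 + 4)*(-107)) = 1/((35 - 44*(-7)) - 104*(-107)) = 1/((35 + 308) + 11128) = 1/(343 + 11128) = 1/11471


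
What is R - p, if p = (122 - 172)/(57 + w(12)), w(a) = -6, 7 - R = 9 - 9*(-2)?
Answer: -970/51 ≈ -19.020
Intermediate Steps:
R = -20 (R = 7 - (9 - 9*(-2)) = 7 - (9 + 18) = 7 - 1*27 = 7 - 27 = -20)
p = -50/51 (p = (122 - 172)/(57 - 6) = -50/51 ≈ -0.98039)
R - p = -20 - 1*(-50/51) = -20 + 50/51 = -970/51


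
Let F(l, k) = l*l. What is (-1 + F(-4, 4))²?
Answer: 225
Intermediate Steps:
F(l, k) = l²
(-1 + F(-4, 4))² = (-1 + (-4)²)² = (-1 + 16)² = 15² = 225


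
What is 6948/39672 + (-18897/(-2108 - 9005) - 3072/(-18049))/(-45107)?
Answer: 1745753258592509/9970340667441818 ≈ 0.17509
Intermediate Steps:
6948/39672 + (-18897/(-2108 - 9005) - 3072/(-18049))/(-45107) = 6948*(1/39672) + (-18897/(-11113) - 3072*(-1/18049))*(-1/45107) = 193/1102 + (-18897*(-1/11113) + 3072/18049)*(-1/45107) = 193/1102 + (18897/11113 + 3072/18049)*(-1/45107) = 193/1102 + (375211089/200578537)*(-1/45107) = 193/1102 - 375211089/9047496068459 = 1745753258592509/9970340667441818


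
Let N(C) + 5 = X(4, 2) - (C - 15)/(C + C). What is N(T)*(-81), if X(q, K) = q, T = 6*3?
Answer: 351/4 ≈ 87.750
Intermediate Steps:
T = 18
N(C) = -1 - (-15 + C)/(2*C) (N(C) = -5 + (4 - (C - 15)/(C + C)) = -5 + (4 - (-15 + C)/(2*C)) = -1 - (-15 + C)/(2*C))
N(T)*(-81) = ((3/2)*(5 - 1*18)/18)*(-81) = ((3/2)*(1/18)*(5 - 18))*(-81) = ((3/2)*(1/18)*(-13))*(-81) = -13/12*(-81) = 351/4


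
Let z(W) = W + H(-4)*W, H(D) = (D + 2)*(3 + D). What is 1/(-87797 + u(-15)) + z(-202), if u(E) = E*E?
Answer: -53068633/87572 ≈ -606.00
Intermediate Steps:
H(D) = (2 + D)*(3 + D)
u(E) = E²
z(W) = 3*W (z(W) = W + (6 + (-4)² + 5*(-4))*W = W + (6 + 16 - 20)*W = W + 2*W = 3*W)
1/(-87797 + u(-15)) + z(-202) = 1/(-87797 + (-15)²) + 3*(-202) = 1/(-87797 + 225) - 606 = 1/(-87572) - 606 = -1/87572 - 606 = -53068633/87572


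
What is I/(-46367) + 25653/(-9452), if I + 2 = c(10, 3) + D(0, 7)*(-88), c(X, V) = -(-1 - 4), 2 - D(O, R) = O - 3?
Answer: -69724831/25780052 ≈ -2.7046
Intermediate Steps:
D(O, R) = 5 - O (D(O, R) = 2 - (O - 3) = 2 - (-3 + O) = 2 + (3 - O) = 5 - O)
c(X, V) = 5 (c(X, V) = -1*(-5) = 5)
I = -437 (I = -2 + (5 + (5 - 1*0)*(-88)) = -2 + (5 + (5 + 0)*(-88)) = -2 + (5 + 5*(-88)) = -2 + (5 - 440) = -2 - 435 = -437)
I/(-46367) + 25653/(-9452) = -437/(-46367) + 25653/(-9452) = -437*(-1/46367) + 25653*(-1/9452) = 437/46367 - 1509/556 = -69724831/25780052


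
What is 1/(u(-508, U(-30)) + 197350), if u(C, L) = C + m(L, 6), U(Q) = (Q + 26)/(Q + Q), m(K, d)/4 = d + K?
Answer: 15/2952994 ≈ 5.0796e-6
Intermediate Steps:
m(K, d) = 4*K + 4*d (m(K, d) = 4*(d + K) = 4*(K + d) = 4*K + 4*d)
U(Q) = (26 + Q)/(2*Q) (U(Q) = (26 + Q)/((2*Q)) = (26 + Q)*(1/(2*Q)) = (26 + Q)/(2*Q))
u(C, L) = 24 + C + 4*L (u(C, L) = C + (4*L + 4*6) = C + (4*L + 24) = C + (24 + 4*L) = 24 + C + 4*L)
1/(u(-508, U(-30)) + 197350) = 1/((24 - 508 + 4*((½)*(26 - 30)/(-30))) + 197350) = 1/((24 - 508 + 4*((½)*(-1/30)*(-4))) + 197350) = 1/((24 - 508 + 4*(1/15)) + 197350) = 1/((24 - 508 + 4/15) + 197350) = 1/(-7256/15 + 197350) = 1/(2952994/15) = 15/2952994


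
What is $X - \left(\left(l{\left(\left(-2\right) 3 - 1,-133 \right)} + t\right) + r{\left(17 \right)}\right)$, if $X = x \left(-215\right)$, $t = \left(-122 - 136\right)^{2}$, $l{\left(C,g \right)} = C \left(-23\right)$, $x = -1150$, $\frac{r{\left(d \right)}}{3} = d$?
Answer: $180474$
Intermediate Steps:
$r{\left(d \right)} = 3 d$
$l{\left(C,g \right)} = - 23 C$
$t = 66564$ ($t = \left(-258\right)^{2} = 66564$)
$X = 247250$ ($X = \left(-1150\right) \left(-215\right) = 247250$)
$X - \left(\left(l{\left(\left(-2\right) 3 - 1,-133 \right)} + t\right) + r{\left(17 \right)}\right) = 247250 - \left(\left(- 23 \left(\left(-2\right) 3 - 1\right) + 66564\right) + 3 \cdot 17\right) = 247250 - \left(\left(- 23 \left(-6 - 1\right) + 66564\right) + 51\right) = 247250 - \left(\left(\left(-23\right) \left(-7\right) + 66564\right) + 51\right) = 247250 - \left(\left(161 + 66564\right) + 51\right) = 247250 - \left(66725 + 51\right) = 247250 - 66776 = 180474$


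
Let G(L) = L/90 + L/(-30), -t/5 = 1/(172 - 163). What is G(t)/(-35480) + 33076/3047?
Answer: 95056451833/8756712360 ≈ 10.855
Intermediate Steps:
t = -5/9 (t = -5/(172 - 163) = -5/9 ≈ -0.55556)
G(L) = -L/45 (G(L) = L*(1/90) + L*(-1/30) = L/90 - L/30 = -L/45)
G(t)/(-35480) + 33076/3047 = -1/45*(-5/9)/(-35480) + 33076/3047 = (1/81)*(-1/35480) + 33076*(1/3047) = -1/2873880 + 33076/3047 = 95056451833/8756712360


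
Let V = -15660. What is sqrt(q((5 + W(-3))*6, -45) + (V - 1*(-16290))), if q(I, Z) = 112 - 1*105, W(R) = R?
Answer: 7*sqrt(13) ≈ 25.239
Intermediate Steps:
q(I, Z) = 7 (q(I, Z) = 112 - 105 = 7)
sqrt(q((5 + W(-3))*6, -45) + (V - 1*(-16290))) = sqrt(7 + (-15660 - 1*(-16290))) = sqrt(7 + (-15660 + 16290)) = sqrt(7 + 630) = sqrt(637) = 7*sqrt(13)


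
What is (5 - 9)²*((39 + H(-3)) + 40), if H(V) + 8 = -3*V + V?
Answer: 1232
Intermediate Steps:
H(V) = -8 - 2*V (H(V) = -8 + (-3*V + V) = -8 - 2*V)
(5 - 9)²*((39 + H(-3)) + 40) = (5 - 9)²*((39 + (-8 - 2*(-3))) + 40) = (-4)²*((39 + (-8 + 6)) + 40) = 16*((39 - 2) + 40) = 16*(37 + 40) = 16*77 = 1232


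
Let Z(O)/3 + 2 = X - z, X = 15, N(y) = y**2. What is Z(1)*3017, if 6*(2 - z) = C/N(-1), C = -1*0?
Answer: 99561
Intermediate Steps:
C = 0
z = 2 (z = 2 - 0/((-1)**2) = 2 - 0/1 = 2 - 0 = 2 - 1/6*0 = 2 + 0 = 2)
Z(O) = 33 (Z(O) = -6 + 3*(15 - 1*2) = -6 + 3*(15 - 2) = -6 + 3*13 = -6 + 39 = 33)
Z(1)*3017 = 33*3017 = 99561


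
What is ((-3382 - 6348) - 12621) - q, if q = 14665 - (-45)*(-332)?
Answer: -22076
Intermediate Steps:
q = -275 (q = 14665 - 1*14940 = 14665 - 14940 = -275)
((-3382 - 6348) - 12621) - q = ((-3382 - 6348) - 12621) - 1*(-275) = (-9730 - 12621) + 275 = -22351 + 275 = -22076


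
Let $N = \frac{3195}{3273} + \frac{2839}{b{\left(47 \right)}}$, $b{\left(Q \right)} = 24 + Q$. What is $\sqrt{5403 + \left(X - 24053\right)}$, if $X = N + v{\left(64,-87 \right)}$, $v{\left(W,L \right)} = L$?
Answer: $\frac{i \sqrt{112180088619573}}{77461} \approx 136.73 i$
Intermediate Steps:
$N = \frac{3172964}{77461}$ ($N = \frac{3195}{3273} + \frac{2839}{24 + 47} = 3195 \cdot \frac{1}{3273} + \frac{2839}{71} = \frac{1065}{1091} + 2839 \cdot \frac{1}{71} = \frac{1065}{1091} + \frac{2839}{71} = \frac{3172964}{77461} \approx 40.962$)
$X = - \frac{3566143}{77461}$ ($X = \frac{3172964}{77461} - 87 = - \frac{3566143}{77461} \approx -46.038$)
$\sqrt{5403 + \left(X - 24053\right)} = \sqrt{5403 - \frac{1866735576}{77461}} = \sqrt{- \frac{1448213793}{77461}} = \frac{i \sqrt{112180088619573}}{77461}$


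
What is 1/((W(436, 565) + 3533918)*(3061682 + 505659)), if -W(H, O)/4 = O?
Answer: 1/12598628381378 ≈ 7.9374e-14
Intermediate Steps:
W(H, O) = -4*O
1/((W(436, 565) + 3533918)*(3061682 + 505659)) = 1/((-4*565 + 3533918)*(3061682 + 505659)) = 1/((-2260 + 3533918)*3567341) = 1/(3531658*3567341) = 1/12598628381378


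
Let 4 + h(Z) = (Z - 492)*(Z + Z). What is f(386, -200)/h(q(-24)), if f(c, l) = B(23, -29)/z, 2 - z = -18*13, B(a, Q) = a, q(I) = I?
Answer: 23/5844304 ≈ 3.9355e-6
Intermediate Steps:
z = 236 (z = 2 - (-18)*13 = 2 - 1*(-234) = 2 + 234 = 236)
h(Z) = -4 + 2*Z*(-492 + Z) (h(Z) = -4 + (Z - 492)*(Z + Z) = -4 + (-492 + Z)*(2*Z) = -4 + 2*Z*(-492 + Z))
f(c, l) = 23/236
f(386, -200)/h(q(-24)) = 23/(236*(-4 - 984*(-24) + 2*(-24)²)) = 23/(236*(-4 + 23616 + 2*576)) = 23/(236*(-4 + 23616 + 1152)) = (23/236)/24764 = (23/236)*(1/24764) = 23/5844304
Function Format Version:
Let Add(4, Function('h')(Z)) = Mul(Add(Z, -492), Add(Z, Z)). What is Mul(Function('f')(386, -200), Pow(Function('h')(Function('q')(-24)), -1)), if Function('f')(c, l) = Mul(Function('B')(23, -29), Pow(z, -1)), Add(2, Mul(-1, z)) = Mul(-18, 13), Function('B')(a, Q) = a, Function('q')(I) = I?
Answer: Rational(23, 5844304) ≈ 3.9355e-6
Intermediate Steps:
z = 236 (z = Add(2, Mul(-1, Mul(-18, 13))) = Add(2, Mul(-1, -234)) = Add(2, 234) = 236)
Function('h')(Z) = Add(-4, Mul(2, Z, Add(-492, Z))) (Function('h')(Z) = Add(-4, Mul(Add(Z, -492), Add(Z, Z))) = Add(-4, Mul(Add(-492, Z), Mul(2, Z))) = Add(-4, Mul(2, Z, Add(-492, Z))))
Function('f')(c, l) = Rational(23, 236) (Function('f')(c, l) = Mul(23, Pow(236, -1)) = Mul(23, Rational(1, 236)) = Rational(23, 236))
Mul(Function('f')(386, -200), Pow(Function('h')(Function('q')(-24)), -1)) = Mul(Rational(23, 236), Pow(Add(-4, Mul(-984, -24), Mul(2, Pow(-24, 2))), -1)) = Mul(Rational(23, 236), Pow(Add(-4, 23616, Mul(2, 576)), -1)) = Mul(Rational(23, 236), Pow(Add(-4, 23616, 1152), -1)) = Mul(Rational(23, 236), Pow(24764, -1)) = Mul(Rational(23, 236), Rational(1, 24764)) = Rational(23, 5844304)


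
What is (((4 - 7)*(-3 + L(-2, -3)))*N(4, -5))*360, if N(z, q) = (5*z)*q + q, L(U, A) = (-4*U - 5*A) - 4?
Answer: 1814400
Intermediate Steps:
L(U, A) = -4 - 5*A - 4*U (L(U, A) = (-5*A - 4*U) - 4 = -4 - 5*A - 4*U)
N(z, q) = q + 5*q*z (N(z, q) = 5*q*z + q = q + 5*q*z)
(((4 - 7)*(-3 + L(-2, -3)))*N(4, -5))*360 = (((4 - 7)*(-3 + (-4 - 5*(-3) - 4*(-2))))*(-5*(1 + 5*4)))*360 = ((-3*(-3 + (-4 + 15 + 8)))*(-5*(1 + 20)))*360 = ((-3*(-3 + 19))*(-5*21))*360 = (-3*16*(-105))*360 = -48*(-105)*360 = 5040*360 = 1814400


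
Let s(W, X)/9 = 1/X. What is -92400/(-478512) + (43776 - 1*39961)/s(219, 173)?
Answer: 2193169160/29907 ≈ 73333.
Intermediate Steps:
s(W, X) = 9/X
-92400/(-478512) + (43776 - 1*39961)/s(219, 173) = -92400/(-478512) + (43776 - 1*39961)/((9/173)) = -92400*(-1/478512) + (43776 - 39961)/((9*(1/173))) = 1925/9969 + 3815/(9/173) = 1925/9969 + 3815*(173/9) = 1925/9969 + 659995/9 = 2193169160/29907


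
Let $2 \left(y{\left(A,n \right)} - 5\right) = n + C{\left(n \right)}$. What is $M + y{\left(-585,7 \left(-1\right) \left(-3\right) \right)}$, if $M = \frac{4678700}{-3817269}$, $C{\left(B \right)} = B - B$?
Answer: $\frac{108977939}{7634538} \approx 14.274$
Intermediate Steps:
$C{\left(B \right)} = 0$
$y{\left(A,n \right)} = 5 + \frac{n}{2}$ ($y{\left(A,n \right)} = 5 + \frac{n + 0}{2} = 5 + \frac{n}{2}$)
$M = - \frac{4678700}{3817269}$ ($M = 4678700 \left(- \frac{1}{3817269}\right) = - \frac{4678700}{3817269} \approx -1.2257$)
$M + y{\left(-585,7 \left(-1\right) \left(-3\right) \right)} = - \frac{4678700}{3817269} + \left(5 + \frac{7 \left(-1\right) \left(-3\right)}{2}\right) = - \frac{4678700}{3817269} + \left(5 + \frac{\left(-7\right) \left(-3\right)}{2}\right) = - \frac{4678700}{3817269} + \left(5 + \frac{1}{2} \cdot 21\right) = - \frac{4678700}{3817269} + \left(5 + \frac{21}{2}\right) = - \frac{4678700}{3817269} + \frac{31}{2} = \frac{108977939}{7634538}$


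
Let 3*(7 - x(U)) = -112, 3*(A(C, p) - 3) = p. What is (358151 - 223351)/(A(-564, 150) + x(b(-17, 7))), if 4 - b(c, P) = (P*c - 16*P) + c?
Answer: 101100/73 ≈ 1384.9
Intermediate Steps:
b(c, P) = 4 - c + 16*P - P*c (b(c, P) = 4 - ((P*c - 16*P) + c) = 4 - ((-16*P + P*c) + c) = 4 - (c - 16*P + P*c) = 4 + (-c + 16*P - P*c) = 4 - c + 16*P - P*c)
A(C, p) = 3 + p/3
x(U) = 133/3 (x(U) = 7 - 1/3*(-112) = 7 + 112/3 = 133/3)
(358151 - 223351)/(A(-564, 150) + x(b(-17, 7))) = (358151 - 223351)/((3 + (1/3)*150) + 133/3) = 134800/((3 + 50) + 133/3) = 134800/(53 + 133/3) = 134800/(292/3) = 134800*(3/292) = 101100/73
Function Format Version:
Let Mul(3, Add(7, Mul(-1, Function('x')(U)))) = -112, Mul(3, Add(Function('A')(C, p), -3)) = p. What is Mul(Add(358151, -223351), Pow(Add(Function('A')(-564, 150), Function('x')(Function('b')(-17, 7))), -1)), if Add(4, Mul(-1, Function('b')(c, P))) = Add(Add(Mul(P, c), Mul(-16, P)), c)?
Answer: Rational(101100, 73) ≈ 1384.9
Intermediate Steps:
Function('b')(c, P) = Add(4, Mul(-1, c), Mul(16, P), Mul(-1, P, c)) (Function('b')(c, P) = Add(4, Mul(-1, Add(Add(Mul(P, c), Mul(-16, P)), c))) = Add(4, Mul(-1, Add(Add(Mul(-16, P), Mul(P, c)), c))) = Add(4, Mul(-1, Add(c, Mul(-16, P), Mul(P, c)))) = Add(4, Add(Mul(-1, c), Mul(16, P), Mul(-1, P, c))) = Add(4, Mul(-1, c), Mul(16, P), Mul(-1, P, c)))
Function('A')(C, p) = Add(3, Mul(Rational(1, 3), p))
Function('x')(U) = Rational(133, 3) (Function('x')(U) = Add(7, Mul(Rational(-1, 3), -112)) = Add(7, Rational(112, 3)) = Rational(133, 3))
Mul(Add(358151, -223351), Pow(Add(Function('A')(-564, 150), Function('x')(Function('b')(-17, 7))), -1)) = Mul(Add(358151, -223351), Pow(Add(Add(3, Mul(Rational(1, 3), 150)), Rational(133, 3)), -1)) = Mul(134800, Pow(Add(Add(3, 50), Rational(133, 3)), -1)) = Mul(134800, Pow(Add(53, Rational(133, 3)), -1)) = Mul(134800, Pow(Rational(292, 3), -1)) = Mul(134800, Rational(3, 292)) = Rational(101100, 73)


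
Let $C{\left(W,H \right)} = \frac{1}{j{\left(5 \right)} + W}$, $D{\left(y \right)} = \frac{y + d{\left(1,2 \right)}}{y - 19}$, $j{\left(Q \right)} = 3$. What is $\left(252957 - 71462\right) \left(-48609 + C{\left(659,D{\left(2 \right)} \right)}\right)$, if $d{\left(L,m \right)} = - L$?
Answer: $- \frac{5840356099715}{662} \approx -8.8223 \cdot 10^{9}$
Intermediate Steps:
$D{\left(y \right)} = \frac{-1 + y}{-19 + y}$ ($D{\left(y \right)} = \frac{y - 1}{y - 19} = \frac{y - 1}{-19 + y} = \frac{-1 + y}{-19 + y}$)
$C{\left(W,H \right)} = \frac{1}{3 + W}$
$\left(252957 - 71462\right) \left(-48609 + C{\left(659,D{\left(2 \right)} \right)}\right) = \left(252957 - 71462\right) \left(-48609 + \frac{1}{3 + 659}\right) = 181495 \left(-48609 + \frac{1}{662}\right) = 181495 \left(- \frac{32179157}{662}\right) = - \frac{5840356099715}{662}$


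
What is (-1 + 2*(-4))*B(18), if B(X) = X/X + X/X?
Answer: -18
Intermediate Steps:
B(X) = 2 (B(X) = 1 + 1 = 2)
(-1 + 2*(-4))*B(18) = (-1 + 2*(-4))*2 = (-1 - 8)*2 = -9*2 = -18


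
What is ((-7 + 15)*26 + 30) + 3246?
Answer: 3484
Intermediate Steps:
((-7 + 15)*26 + 30) + 3246 = (8*26 + 30) + 3246 = (208 + 30) + 3246 = 238 + 3246 = 3484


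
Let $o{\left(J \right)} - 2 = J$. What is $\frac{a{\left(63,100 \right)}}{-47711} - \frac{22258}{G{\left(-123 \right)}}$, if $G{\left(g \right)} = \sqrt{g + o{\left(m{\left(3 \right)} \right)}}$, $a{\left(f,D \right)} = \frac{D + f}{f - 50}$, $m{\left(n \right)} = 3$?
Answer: $- \frac{163}{620243} + \frac{11129 i \sqrt{118}}{59} \approx -0.0002628 + 2049.0 i$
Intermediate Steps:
$a{\left(f,D \right)} = \frac{D + f}{-50 + f}$
$o{\left(J \right)} = 2 + J$
$G{\left(g \right)} = \sqrt{5 + g}$ ($G{\left(g \right)} = \sqrt{g + \left(2 + 3\right)} = \sqrt{g + 5} = \sqrt{5 + g}$)
$\frac{a{\left(63,100 \right)}}{-47711} - \frac{22258}{G{\left(-123 \right)}} = \frac{\frac{1}{-50 + 63} \left(100 + 63\right)}{-47711} - \frac{22258}{\sqrt{5 - 123}} = \frac{1}{13} \cdot 163 \left(- \frac{1}{47711}\right) - \frac{22258}{\sqrt{-118}} = \frac{1}{13} \cdot 163 \left(- \frac{1}{47711}\right) - \frac{22258}{i \sqrt{118}} = \frac{163}{13} \left(- \frac{1}{47711}\right) - 22258 \left(- \frac{i \sqrt{118}}{118}\right) = - \frac{163}{620243} + \frac{11129 i \sqrt{118}}{59}$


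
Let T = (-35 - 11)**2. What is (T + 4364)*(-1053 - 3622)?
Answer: -30294000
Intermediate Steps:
T = 2116 (T = (-46)**2 = 2116)
(T + 4364)*(-1053 - 3622) = (2116 + 4364)*(-1053 - 3622) = 6480*(-4675) = -30294000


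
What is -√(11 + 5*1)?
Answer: -4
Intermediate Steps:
-√(11 + 5*1) = -√(11 + 5) = -√16 = -1*4 = -4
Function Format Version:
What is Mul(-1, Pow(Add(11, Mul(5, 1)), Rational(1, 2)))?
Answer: -4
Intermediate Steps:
Mul(-1, Pow(Add(11, Mul(5, 1)), Rational(1, 2))) = Mul(-1, Pow(Add(11, 5), Rational(1, 2))) = Mul(-1, Pow(16, Rational(1, 2))) = Mul(-1, 4) = -4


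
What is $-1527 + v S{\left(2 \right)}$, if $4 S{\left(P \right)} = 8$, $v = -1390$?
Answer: $-4307$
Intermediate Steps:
$S{\left(P \right)} = 2$ ($S{\left(P \right)} = \frac{1}{4} \cdot 8 = 2$)
$-1527 + v S{\left(2 \right)} = -1527 - 2780 = -4307$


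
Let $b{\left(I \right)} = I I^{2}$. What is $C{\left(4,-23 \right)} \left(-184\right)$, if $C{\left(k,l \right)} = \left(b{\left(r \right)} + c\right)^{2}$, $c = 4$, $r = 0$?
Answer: $-2944$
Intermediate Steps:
$b{\left(I \right)} = I^{3}$
$C{\left(k,l \right)} = 16$ ($C{\left(k,l \right)} = \left(0^{3} + 4\right)^{2} = \left(0 + 4\right)^{2} = 4^{2} = 16$)
$C{\left(4,-23 \right)} \left(-184\right) = 16 \left(-184\right) = -2944$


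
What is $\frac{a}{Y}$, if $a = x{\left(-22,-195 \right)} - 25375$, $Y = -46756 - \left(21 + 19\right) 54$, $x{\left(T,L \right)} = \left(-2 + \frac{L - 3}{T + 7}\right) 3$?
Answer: $\frac{18101}{34940} \approx 0.51806$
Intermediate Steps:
$x{\left(T,L \right)} = -6 + \frac{3 \left(-3 + L\right)}{7 + T}$ ($x{\left(T,L \right)} = \left(-2 + \frac{-3 + L}{7 + T}\right) 3 = -6 + \frac{3 \left(-3 + L\right)}{7 + T}$)
$Y = -48916$ ($Y = -46756 - 40 \cdot 54 = -46756 - 2160 = -48916$)
$a = - \frac{126707}{5}$ ($a = \frac{3 \left(-17 - 195 - -44\right)}{7 - 22} - 25375 = \frac{3 \left(-17 - 195 + 44\right)}{-15} - 25375 = 3 \left(- \frac{1}{15}\right) \left(-168\right) - 25375 = \frac{168}{5} - 25375 = - \frac{126707}{5} \approx -25341.0$)
$\frac{a}{Y} = - \frac{126707}{5 \left(-48916\right)} = \left(- \frac{126707}{5}\right) \left(- \frac{1}{48916}\right) = \frac{18101}{34940}$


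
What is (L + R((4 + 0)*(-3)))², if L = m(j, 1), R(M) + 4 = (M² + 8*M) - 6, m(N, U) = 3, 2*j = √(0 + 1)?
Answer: 1681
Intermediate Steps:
j = ½ (j = √(0 + 1)/2 = √1/2 = (½)*1 = ½ ≈ 0.50000)
R(M) = -10 + M² + 8*M (R(M) = -4 + ((M² + 8*M) - 6) = -4 + (-6 + M² + 8*M) = -10 + M² + 8*M)
L = 3
(L + R((4 + 0)*(-3)))² = (3 + (-10 + ((4 + 0)*(-3))² + 8*((4 + 0)*(-3))))² = (3 + (-10 + (4*(-3))² + 8*(4*(-3))))² = (3 + (-10 + (-12)² + 8*(-12)))² = (3 + (-10 + 144 - 96))² = (3 + 38)² = 41² = 1681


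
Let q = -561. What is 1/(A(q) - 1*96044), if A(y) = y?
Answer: -1/96605 ≈ -1.0351e-5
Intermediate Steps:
1/(A(q) - 1*96044) = 1/(-561 - 1*96044) = 1/(-561 - 96044) = 1/(-96605) = -1/96605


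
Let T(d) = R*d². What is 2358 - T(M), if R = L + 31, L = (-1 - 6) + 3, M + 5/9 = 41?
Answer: -125422/3 ≈ -41807.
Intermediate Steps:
M = 364/9 (M = -5/9 + 41 = 364/9 ≈ 40.444)
L = -4 (L = -7 + 3 = -4)
R = 27 (R = -4 + 31 = 27)
T(d) = 27*d²
2358 - T(M) = 2358 - 27*(364/9)² = 2358 - 27*132496/81 = 2358 - 1*132496/3 = 2358 - 132496/3 = -125422/3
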